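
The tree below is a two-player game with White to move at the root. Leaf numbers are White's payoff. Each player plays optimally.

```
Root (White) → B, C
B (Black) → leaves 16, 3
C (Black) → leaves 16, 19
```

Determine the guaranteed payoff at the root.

B (Black): min(16, 3) = 3
C (Black): min(16, 19) = 16
Root (White): max(3, 16) = 16

16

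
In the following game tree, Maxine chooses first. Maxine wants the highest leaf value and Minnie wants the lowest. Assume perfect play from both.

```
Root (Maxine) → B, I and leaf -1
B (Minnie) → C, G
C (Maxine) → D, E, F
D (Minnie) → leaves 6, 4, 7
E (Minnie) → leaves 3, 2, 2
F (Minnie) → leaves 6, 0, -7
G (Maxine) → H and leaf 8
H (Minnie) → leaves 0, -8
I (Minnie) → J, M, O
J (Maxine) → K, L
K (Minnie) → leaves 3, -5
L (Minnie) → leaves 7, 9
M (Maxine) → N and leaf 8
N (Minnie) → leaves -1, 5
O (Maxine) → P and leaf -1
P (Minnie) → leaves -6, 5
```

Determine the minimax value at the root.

4

D (Minnie): min(6, 4, 7) = 4
E (Minnie): min(3, 2, 2) = 2
F (Minnie): min(6, 0, -7) = -7
C (Maxine): max(4, 2, -7) = 4
H (Minnie): min(0, -8) = -8
G (Maxine): max(-8, 8) = 8
B (Minnie): min(4, 8) = 4
K (Minnie): min(3, -5) = -5
L (Minnie): min(7, 9) = 7
J (Maxine): max(-5, 7) = 7
N (Minnie): min(-1, 5) = -1
M (Maxine): max(-1, 8) = 8
P (Minnie): min(-6, 5) = -6
O (Maxine): max(-6, -1) = -1
I (Minnie): min(7, 8, -1) = -1
Root (Maxine): max(4, -1, -1) = 4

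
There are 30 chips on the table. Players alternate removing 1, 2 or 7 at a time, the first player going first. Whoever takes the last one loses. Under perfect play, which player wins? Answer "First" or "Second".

First

Compute winning (W) and losing (L) positions by backward induction:
i:   0  1  2  3  4  5  6  7  8  9 10 11 12 13 14 15 16 17 18 19 20 21 22 23 24 25 26 27 28 29 30
     W  L  W  W  L  W  W  L  W  W  L  W  W  L  W  W  L  W  W  L  W  W  L  W  W  L  W  W  L  W  W
Position 30 is W, so the first player wins.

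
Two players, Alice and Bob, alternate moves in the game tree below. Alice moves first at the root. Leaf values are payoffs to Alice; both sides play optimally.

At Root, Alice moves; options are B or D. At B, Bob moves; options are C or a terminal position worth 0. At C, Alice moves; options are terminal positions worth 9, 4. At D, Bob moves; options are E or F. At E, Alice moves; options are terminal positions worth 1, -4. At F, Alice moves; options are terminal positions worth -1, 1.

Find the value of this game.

C (Alice): max(9, 4) = 9
B (Bob): min(9, 0) = 0
E (Alice): max(1, -4) = 1
F (Alice): max(-1, 1) = 1
D (Bob): min(1, 1) = 1
Root (Alice): max(0, 1) = 1

1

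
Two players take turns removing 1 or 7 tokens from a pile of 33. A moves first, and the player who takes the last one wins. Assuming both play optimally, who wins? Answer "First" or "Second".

First

i:   0  1  2  3  4  5  6  7  8  9 10 11 12 13 14 15 16 17 18 19 20 21 22 23 24 25 26 27 28 29 30 31 32 33
     L  W  L  W  L  W  L  W  L  W  L  W  L  W  L  W  L  W  L  W  L  W  L  W  L  W  L  W  L  W  L  W  L  W
Position 33 is W, so the first player wins.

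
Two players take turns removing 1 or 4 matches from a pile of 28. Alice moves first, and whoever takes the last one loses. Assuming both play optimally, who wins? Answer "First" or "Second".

Second

Positions where the player to move wins (W) vs loses (L):
i:   0  1  2  3  4  5  6  7  8  9 10 11 12 13 14 15 16 17 18 19 20 21 22 23 24 25 26 27 28
     W  L  W  L  W  W  L  W  L  W  W  L  W  L  W  W  L  W  L  W  W  L  W  L  W  W  L  W  L
Position 28 is L, so the second player wins.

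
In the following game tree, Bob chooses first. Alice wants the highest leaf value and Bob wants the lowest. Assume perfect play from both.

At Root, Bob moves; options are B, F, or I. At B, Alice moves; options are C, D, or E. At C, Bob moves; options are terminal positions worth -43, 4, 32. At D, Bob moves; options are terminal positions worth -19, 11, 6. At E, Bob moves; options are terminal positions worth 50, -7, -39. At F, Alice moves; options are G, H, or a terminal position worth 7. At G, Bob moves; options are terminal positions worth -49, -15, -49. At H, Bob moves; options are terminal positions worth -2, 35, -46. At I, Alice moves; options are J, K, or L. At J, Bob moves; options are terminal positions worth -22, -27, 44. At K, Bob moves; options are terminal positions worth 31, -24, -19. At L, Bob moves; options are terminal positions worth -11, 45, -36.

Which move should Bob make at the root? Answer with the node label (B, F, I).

I

C (Bob): min(-43, 4, 32) = -43
D (Bob): min(-19, 11, 6) = -19
E (Bob): min(50, -7, -39) = -39
B (Alice): max(-43, -19, -39) = -19
G (Bob): min(-49, -15, -49) = -49
H (Bob): min(-2, 35, -46) = -46
F (Alice): max(-49, -46, 7) = 7
J (Bob): min(-22, -27, 44) = -27
K (Bob): min(31, -24, -19) = -24
L (Bob): min(-11, 45, -36) = -36
I (Alice): max(-27, -24, -36) = -24
Root (Bob): min(-19, 7, -24) = -24
Bob picks the child with the lowest value: I (value -24).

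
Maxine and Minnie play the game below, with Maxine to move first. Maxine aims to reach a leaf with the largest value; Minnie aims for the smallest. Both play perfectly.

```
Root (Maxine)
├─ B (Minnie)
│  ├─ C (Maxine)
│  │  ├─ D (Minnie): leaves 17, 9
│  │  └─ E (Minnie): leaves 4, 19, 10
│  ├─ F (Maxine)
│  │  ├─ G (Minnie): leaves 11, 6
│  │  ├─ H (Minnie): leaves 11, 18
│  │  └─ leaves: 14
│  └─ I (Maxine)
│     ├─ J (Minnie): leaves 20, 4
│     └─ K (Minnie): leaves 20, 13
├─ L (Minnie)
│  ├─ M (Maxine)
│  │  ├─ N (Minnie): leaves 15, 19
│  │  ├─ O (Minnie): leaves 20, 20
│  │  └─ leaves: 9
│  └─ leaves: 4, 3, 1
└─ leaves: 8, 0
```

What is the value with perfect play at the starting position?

9

D (Minnie): min(17, 9) = 9
E (Minnie): min(4, 19, 10) = 4
C (Maxine): max(9, 4) = 9
G (Minnie): min(11, 6) = 6
H (Minnie): min(11, 18) = 11
F (Maxine): max(6, 11, 14) = 14
J (Minnie): min(20, 4) = 4
K (Minnie): min(20, 13) = 13
I (Maxine): max(4, 13) = 13
B (Minnie): min(9, 14, 13) = 9
N (Minnie): min(15, 19) = 15
O (Minnie): min(20, 20) = 20
M (Maxine): max(15, 20, 9) = 20
L (Minnie): min(20, 4, 3, 1) = 1
Root (Maxine): max(9, 1, 8, 0) = 9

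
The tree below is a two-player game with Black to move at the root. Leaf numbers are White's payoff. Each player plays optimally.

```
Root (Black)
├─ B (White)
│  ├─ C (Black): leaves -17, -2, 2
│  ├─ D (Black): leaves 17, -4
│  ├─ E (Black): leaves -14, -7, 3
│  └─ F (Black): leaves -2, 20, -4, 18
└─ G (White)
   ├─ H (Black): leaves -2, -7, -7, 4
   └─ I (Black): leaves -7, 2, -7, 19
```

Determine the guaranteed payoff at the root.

C (Black): min(-17, -2, 2) = -17
D (Black): min(17, -4) = -4
E (Black): min(-14, -7, 3) = -14
F (Black): min(-2, 20, -4, 18) = -4
B (White): max(-17, -4, -14, -4) = -4
H (Black): min(-2, -7, -7, 4) = -7
I (Black): min(-7, 2, -7, 19) = -7
G (White): max(-7, -7) = -7
Root (Black): min(-4, -7) = -7

-7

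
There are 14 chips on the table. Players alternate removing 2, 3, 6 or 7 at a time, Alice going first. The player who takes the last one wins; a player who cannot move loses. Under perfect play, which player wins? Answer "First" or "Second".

Positions where the player to move wins (W) vs loses (L):
i:   0  1  2  3  4  5  6  7  8  9 10 11 12 13 14
     L  L  W  W  W  L  W  W  W  L  L  W  W  W  L
Position 14 is L, so the second player wins.

Second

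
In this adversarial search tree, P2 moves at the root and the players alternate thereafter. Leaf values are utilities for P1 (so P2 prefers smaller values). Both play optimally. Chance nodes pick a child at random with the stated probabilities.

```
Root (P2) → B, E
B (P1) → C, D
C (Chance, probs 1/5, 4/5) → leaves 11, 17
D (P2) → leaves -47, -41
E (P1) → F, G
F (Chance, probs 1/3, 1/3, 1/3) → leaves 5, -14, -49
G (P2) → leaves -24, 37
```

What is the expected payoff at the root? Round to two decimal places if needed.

-19.33

C (Chance): 1/5·11 + 4/5·17 = 15.8
D (P2): min(-47, -41) = -47
B (P1): max(15.8, -47) = 15.8
F (Chance): 1/3·5 + 1/3·-14 + 1/3·-49 = -19.33
G (P2): min(-24, 37) = -24
E (P1): max(-19.33, -24) = -19.33
Root (P2): min(15.8, -19.33) = -19.33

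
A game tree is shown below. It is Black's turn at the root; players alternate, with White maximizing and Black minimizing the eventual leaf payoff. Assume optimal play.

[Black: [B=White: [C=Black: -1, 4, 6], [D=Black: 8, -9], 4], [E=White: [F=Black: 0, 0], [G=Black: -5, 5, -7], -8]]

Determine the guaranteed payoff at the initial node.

0

C (Black): min(-1, 4, 6) = -1
D (Black): min(8, -9) = -9
B (White): max(-1, -9, 4) = 4
F (Black): min(0, 0) = 0
G (Black): min(-5, 5, -7) = -7
E (White): max(0, -7, -8) = 0
Root (Black): min(4, 0) = 0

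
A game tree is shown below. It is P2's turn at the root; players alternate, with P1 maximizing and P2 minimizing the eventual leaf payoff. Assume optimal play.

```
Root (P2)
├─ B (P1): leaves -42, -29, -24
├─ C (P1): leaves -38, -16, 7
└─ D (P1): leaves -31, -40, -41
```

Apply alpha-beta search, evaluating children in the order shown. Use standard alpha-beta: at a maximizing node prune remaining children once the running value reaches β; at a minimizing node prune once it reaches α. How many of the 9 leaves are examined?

8

B [α=-∞,β=+∞]: v=-24
C [α=-∞,β=-24]: v=-16 after child 2 ≥ β → β-cutoff, skip 1
D [α=-∞,β=-24]: v=-31
Root [α=-∞,β=+∞]: v=-31
Leaves evaluated: 8 of 9.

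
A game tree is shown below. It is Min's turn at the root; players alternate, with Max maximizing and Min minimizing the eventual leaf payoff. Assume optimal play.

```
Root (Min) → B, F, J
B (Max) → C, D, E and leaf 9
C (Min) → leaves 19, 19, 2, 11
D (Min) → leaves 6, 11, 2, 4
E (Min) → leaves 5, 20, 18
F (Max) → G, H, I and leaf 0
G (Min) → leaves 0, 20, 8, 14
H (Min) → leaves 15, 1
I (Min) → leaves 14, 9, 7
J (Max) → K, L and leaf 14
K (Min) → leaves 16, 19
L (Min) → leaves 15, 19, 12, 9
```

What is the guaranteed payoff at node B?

9

C: min(19, 19, 2, 11) = 2
D: min(6, 11, 2, 4) = 2
E: min(5, 20, 18) = 5
B: max(2, 2, 5, 9) = 9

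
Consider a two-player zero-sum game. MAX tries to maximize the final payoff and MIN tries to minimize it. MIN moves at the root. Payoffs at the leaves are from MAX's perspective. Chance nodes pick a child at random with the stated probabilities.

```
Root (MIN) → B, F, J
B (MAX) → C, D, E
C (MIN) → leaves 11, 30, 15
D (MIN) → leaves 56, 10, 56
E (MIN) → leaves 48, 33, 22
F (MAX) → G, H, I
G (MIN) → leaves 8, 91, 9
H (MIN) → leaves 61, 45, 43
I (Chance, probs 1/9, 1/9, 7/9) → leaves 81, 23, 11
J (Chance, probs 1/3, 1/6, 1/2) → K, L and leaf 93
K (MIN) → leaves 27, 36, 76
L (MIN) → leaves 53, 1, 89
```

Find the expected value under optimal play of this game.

22

C (MIN): min(11, 30, 15) = 11
D (MIN): min(56, 10, 56) = 10
E (MIN): min(48, 33, 22) = 22
B (MAX): max(11, 10, 22) = 22
G (MIN): min(8, 91, 9) = 8
H (MIN): min(61, 45, 43) = 43
I (Chance): 1/9·81 + 1/9·23 + 7/9·11 = 20.11
F (MAX): max(8, 43, 20.11) = 43
K (MIN): min(27, 36, 76) = 27
L (MIN): min(53, 1, 89) = 1
J (Chance): 1/3·27 + 1/6·1 + 1/2·93 = 55.67
Root (MIN): min(22, 43, 55.67) = 22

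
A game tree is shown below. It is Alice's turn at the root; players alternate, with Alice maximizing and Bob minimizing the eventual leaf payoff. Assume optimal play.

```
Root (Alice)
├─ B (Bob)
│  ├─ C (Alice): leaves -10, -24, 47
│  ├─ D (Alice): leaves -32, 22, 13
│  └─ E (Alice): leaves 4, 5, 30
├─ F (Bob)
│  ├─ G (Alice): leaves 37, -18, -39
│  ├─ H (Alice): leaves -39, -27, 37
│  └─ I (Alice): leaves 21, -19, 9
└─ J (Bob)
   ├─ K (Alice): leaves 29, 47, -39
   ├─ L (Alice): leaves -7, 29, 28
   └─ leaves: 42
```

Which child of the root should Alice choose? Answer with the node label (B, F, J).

J

C (Alice): max(-10, -24, 47) = 47
D (Alice): max(-32, 22, 13) = 22
E (Alice): max(4, 5, 30) = 30
B (Bob): min(47, 22, 30) = 22
G (Alice): max(37, -18, -39) = 37
H (Alice): max(-39, -27, 37) = 37
I (Alice): max(21, -19, 9) = 21
F (Bob): min(37, 37, 21) = 21
K (Alice): max(29, 47, -39) = 47
L (Alice): max(-7, 29, 28) = 29
J (Bob): min(47, 29, 42) = 29
Root (Alice): max(22, 21, 29) = 29
Alice picks the child with the highest value: J (value 29).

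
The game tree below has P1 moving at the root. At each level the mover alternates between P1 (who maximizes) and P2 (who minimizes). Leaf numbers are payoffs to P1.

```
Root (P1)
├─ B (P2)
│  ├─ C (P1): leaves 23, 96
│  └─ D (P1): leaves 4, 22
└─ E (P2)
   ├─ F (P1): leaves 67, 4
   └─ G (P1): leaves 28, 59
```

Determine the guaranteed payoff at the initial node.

59

C (P1): max(23, 96) = 96
D (P1): max(4, 22) = 22
B (P2): min(96, 22) = 22
F (P1): max(67, 4) = 67
G (P1): max(28, 59) = 59
E (P2): min(67, 59) = 59
Root (P1): max(22, 59) = 59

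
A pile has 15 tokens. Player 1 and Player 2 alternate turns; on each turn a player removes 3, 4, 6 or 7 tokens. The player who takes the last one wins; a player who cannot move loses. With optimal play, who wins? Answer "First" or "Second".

Mark each pile size as W (mover wins) or L (mover loses):
i:   0  1  2  3  4  5  6  7  8  9 10 11 12 13 14 15
     L  L  L  W  W  W  W  W  W  W  L  L  L  W  W  W
Position 15 is W, so the first player wins.

First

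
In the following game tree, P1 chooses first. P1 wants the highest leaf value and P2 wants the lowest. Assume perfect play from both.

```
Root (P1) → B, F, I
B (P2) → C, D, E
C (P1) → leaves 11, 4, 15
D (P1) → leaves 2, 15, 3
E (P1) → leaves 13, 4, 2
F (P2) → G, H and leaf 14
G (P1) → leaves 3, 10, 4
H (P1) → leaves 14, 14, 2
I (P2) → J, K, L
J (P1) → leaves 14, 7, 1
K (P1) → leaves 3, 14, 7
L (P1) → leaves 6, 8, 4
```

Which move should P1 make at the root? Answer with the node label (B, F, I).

B

C (P1): max(11, 4, 15) = 15
D (P1): max(2, 15, 3) = 15
E (P1): max(13, 4, 2) = 13
B (P2): min(15, 15, 13) = 13
G (P1): max(3, 10, 4) = 10
H (P1): max(14, 14, 2) = 14
F (P2): min(10, 14, 14) = 10
J (P1): max(14, 7, 1) = 14
K (P1): max(3, 14, 7) = 14
L (P1): max(6, 8, 4) = 8
I (P2): min(14, 14, 8) = 8
Root (P1): max(13, 10, 8) = 13
P1 picks the child with the highest value: B (value 13).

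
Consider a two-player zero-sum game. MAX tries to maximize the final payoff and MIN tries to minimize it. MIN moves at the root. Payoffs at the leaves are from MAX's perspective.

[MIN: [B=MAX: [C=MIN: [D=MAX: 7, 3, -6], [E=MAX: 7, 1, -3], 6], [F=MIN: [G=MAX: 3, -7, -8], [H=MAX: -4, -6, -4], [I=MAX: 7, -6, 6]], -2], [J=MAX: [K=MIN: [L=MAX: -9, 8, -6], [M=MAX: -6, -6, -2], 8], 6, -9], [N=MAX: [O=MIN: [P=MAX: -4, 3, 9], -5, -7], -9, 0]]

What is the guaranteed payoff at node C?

D: max(7, 3, -6) = 7
E: max(7, 1, -3) = 7
C: min(7, 7, 6) = 6

6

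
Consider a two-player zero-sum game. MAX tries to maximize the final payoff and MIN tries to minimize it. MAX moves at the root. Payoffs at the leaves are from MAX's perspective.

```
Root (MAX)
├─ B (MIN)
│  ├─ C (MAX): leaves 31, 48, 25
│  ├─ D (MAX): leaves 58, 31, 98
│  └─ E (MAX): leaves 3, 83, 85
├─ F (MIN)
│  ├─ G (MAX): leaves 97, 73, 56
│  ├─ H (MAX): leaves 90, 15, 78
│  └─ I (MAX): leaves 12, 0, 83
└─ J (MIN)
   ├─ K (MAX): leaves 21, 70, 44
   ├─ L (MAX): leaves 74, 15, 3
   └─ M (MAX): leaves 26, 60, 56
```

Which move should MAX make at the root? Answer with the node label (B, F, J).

F

C (MAX): max(31, 48, 25) = 48
D (MAX): max(58, 31, 98) = 98
E (MAX): max(3, 83, 85) = 85
B (MIN): min(48, 98, 85) = 48
G (MAX): max(97, 73, 56) = 97
H (MAX): max(90, 15, 78) = 90
I (MAX): max(12, 0, 83) = 83
F (MIN): min(97, 90, 83) = 83
K (MAX): max(21, 70, 44) = 70
L (MAX): max(74, 15, 3) = 74
M (MAX): max(26, 60, 56) = 60
J (MIN): min(70, 74, 60) = 60
Root (MAX): max(48, 83, 60) = 83
MAX picks the child with the highest value: F (value 83).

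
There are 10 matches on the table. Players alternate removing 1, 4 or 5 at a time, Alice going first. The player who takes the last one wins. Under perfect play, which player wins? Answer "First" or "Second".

Positions where the player to move wins (W) vs loses (L):
i:   0  1  2  3  4  5  6  7  8  9 10
     L  W  L  W  W  W  W  W  L  W  L
Position 10 is L, so the second player wins.

Second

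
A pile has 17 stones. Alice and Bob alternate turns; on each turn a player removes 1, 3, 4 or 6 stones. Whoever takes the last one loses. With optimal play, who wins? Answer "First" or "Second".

Second

Compute winning (W) and losing (L) positions by backward induction:
i:   0  1  2  3  4  5  6  7  8  9 10 11 12 13 14 15 16 17
     W  L  W  L  W  W  W  W  L  W  L  W  W  W  W  L  W  L
Position 17 is L, so the second player wins.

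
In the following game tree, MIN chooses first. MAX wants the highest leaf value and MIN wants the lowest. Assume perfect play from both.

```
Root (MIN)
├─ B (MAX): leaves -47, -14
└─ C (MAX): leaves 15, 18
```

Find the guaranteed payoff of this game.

B (MAX): max(-47, -14) = -14
C (MAX): max(15, 18) = 18
Root (MIN): min(-14, 18) = -14

-14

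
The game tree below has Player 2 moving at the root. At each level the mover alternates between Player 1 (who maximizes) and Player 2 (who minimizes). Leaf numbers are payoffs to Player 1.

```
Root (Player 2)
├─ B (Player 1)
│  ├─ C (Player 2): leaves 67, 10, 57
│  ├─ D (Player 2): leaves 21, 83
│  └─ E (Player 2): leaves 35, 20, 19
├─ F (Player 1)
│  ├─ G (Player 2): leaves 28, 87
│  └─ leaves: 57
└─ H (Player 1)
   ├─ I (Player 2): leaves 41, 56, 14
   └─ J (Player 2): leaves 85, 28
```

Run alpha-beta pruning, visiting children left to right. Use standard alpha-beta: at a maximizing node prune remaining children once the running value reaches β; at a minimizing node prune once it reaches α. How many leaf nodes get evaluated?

C [α=-∞,β=+∞]: v=10
D [α=10,β=+∞]: v=21
E [α=21,β=+∞]: v=20 after child 2 ≤ α → α-cutoff, skip 1
B [α=-∞,β=+∞]: v=21
G [α=-∞,β=21]: v=28
F [α=-∞,β=21]: v=28 after child 1 ≥ β → β-cutoff, skip 1
I [α=-∞,β=21]: v=14
J [α=14,β=21]: v=28
H [α=-∞,β=21]: v=28
Root [α=-∞,β=+∞]: v=21
Leaves evaluated: 14 of 16.

14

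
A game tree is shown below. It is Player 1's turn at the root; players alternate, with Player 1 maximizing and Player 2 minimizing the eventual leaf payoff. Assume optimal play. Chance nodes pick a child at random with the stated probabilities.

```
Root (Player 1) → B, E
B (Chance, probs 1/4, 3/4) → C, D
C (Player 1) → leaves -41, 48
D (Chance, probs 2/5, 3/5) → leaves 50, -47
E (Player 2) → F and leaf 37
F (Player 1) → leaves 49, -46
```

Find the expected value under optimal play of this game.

C (Player 1): max(-41, 48) = 48
D (Chance): 2/5·50 + 3/5·-47 = -8.2
B (Chance): 1/4·48 + 3/4·-8.2 = 5.85
F (Player 1): max(49, -46) = 49
E (Player 2): min(49, 37) = 37
Root (Player 1): max(5.85, 37) = 37

37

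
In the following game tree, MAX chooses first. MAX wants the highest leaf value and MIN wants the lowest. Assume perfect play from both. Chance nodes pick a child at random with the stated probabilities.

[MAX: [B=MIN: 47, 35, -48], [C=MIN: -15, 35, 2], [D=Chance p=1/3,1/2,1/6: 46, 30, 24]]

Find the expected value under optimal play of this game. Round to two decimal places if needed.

34.33

B (MIN): min(47, 35, -48) = -48
C (MIN): min(-15, 35, 2) = -15
D (Chance): 1/3·46 + 1/2·30 + 1/6·24 = 34.33
Root (MAX): max(-48, -15, 34.33) = 34.33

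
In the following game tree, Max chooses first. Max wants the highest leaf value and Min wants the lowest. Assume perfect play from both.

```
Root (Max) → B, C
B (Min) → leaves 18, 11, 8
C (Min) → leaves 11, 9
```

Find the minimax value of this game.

B (Min): min(18, 11, 8) = 8
C (Min): min(11, 9) = 9
Root (Max): max(8, 9) = 9

9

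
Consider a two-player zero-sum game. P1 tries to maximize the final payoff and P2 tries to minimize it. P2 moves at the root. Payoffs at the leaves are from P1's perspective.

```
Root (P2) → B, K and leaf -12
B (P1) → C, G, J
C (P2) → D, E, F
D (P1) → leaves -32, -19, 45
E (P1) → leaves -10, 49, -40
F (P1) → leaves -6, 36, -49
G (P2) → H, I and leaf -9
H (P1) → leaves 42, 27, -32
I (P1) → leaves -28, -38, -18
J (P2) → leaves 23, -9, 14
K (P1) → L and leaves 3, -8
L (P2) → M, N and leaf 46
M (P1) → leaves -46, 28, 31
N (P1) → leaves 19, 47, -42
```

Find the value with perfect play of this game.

-12

D (P1): max(-32, -19, 45) = 45
E (P1): max(-10, 49, -40) = 49
F (P1): max(-6, 36, -49) = 36
C (P2): min(45, 49, 36) = 36
H (P1): max(42, 27, -32) = 42
I (P1): max(-28, -38, -18) = -18
G (P2): min(42, -18, -9) = -18
J (P2): min(23, -9, 14) = -9
B (P1): max(36, -18, -9) = 36
M (P1): max(-46, 28, 31) = 31
N (P1): max(19, 47, -42) = 47
L (P2): min(31, 47, 46) = 31
K (P1): max(31, 3, -8) = 31
Root (P2): min(36, 31, -12) = -12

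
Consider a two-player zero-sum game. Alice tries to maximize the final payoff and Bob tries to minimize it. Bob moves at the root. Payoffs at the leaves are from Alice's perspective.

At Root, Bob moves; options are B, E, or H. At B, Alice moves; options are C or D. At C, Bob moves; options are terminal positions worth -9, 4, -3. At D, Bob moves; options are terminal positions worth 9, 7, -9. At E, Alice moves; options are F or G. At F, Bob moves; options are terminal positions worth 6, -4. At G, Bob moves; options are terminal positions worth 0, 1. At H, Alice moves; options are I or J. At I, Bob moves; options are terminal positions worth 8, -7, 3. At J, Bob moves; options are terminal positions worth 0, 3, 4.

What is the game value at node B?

-9

C: min(-9, 4, -3) = -9
D: min(9, 7, -9) = -9
B: max(-9, -9) = -9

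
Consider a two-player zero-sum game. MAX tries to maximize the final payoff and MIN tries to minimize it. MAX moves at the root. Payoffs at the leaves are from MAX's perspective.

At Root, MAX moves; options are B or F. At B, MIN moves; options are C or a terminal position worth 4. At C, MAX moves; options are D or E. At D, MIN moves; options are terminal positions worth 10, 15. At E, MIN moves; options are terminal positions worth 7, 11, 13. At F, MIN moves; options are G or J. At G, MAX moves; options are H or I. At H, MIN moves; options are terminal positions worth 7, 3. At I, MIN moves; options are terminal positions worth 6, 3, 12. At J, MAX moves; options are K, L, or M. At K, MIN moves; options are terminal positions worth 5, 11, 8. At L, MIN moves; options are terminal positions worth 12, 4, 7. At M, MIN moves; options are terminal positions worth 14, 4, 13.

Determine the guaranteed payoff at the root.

D (MIN): min(10, 15) = 10
E (MIN): min(7, 11, 13) = 7
C (MAX): max(10, 7) = 10
B (MIN): min(10, 4) = 4
H (MIN): min(7, 3) = 3
I (MIN): min(6, 3, 12) = 3
G (MAX): max(3, 3) = 3
K (MIN): min(5, 11, 8) = 5
L (MIN): min(12, 4, 7) = 4
M (MIN): min(14, 4, 13) = 4
J (MAX): max(5, 4, 4) = 5
F (MIN): min(3, 5) = 3
Root (MAX): max(4, 3) = 4

4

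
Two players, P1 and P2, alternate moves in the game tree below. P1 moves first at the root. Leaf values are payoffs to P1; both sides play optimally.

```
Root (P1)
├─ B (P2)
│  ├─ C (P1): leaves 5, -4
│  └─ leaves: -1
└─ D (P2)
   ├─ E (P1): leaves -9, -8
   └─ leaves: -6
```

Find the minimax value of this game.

-1

C (P1): max(5, -4) = 5
B (P2): min(5, -1) = -1
E (P1): max(-9, -8) = -8
D (P2): min(-8, -6) = -8
Root (P1): max(-1, -8) = -1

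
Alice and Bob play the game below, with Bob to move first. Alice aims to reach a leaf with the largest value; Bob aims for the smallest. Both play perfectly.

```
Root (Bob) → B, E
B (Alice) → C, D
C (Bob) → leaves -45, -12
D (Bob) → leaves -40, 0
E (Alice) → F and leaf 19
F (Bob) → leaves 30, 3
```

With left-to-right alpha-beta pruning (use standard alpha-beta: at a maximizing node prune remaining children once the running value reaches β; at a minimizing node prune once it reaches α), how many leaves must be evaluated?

6

C [α=-∞,β=+∞]: v=-45
D [α=-45,β=+∞]: v=-40
B [α=-∞,β=+∞]: v=-40
F [α=-∞,β=-40]: v=3
E [α=-∞,β=-40]: v=3 after child 1 ≥ β → β-cutoff, skip 1
Root [α=-∞,β=+∞]: v=-40
Leaves evaluated: 6 of 7.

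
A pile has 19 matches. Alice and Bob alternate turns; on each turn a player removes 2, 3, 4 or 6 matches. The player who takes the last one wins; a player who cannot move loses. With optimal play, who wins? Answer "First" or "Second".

First

Positions where the player to move wins (W) vs loses (L):
i:   0  1  2  3  4  5  6  7  8  9 10 11 12 13 14 15 16 17 18 19
     L  L  W  W  W  W  W  W  L  L  W  W  W  W  W  W  L  L  W  W
Position 19 is W, so the first player wins.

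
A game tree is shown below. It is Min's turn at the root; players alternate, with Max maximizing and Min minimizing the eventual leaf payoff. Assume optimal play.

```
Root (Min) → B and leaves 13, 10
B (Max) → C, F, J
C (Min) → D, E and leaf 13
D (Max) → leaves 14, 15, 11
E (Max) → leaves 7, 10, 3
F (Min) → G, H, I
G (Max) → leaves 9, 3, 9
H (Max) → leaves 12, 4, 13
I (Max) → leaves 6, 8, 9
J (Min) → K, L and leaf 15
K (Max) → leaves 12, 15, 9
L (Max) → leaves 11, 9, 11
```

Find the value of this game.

D (Max): max(14, 15, 11) = 15
E (Max): max(7, 10, 3) = 10
C (Min): min(15, 10, 13) = 10
G (Max): max(9, 3, 9) = 9
H (Max): max(12, 4, 13) = 13
I (Max): max(6, 8, 9) = 9
F (Min): min(9, 13, 9) = 9
K (Max): max(12, 15, 9) = 15
L (Max): max(11, 9, 11) = 11
J (Min): min(15, 11, 15) = 11
B (Max): max(10, 9, 11) = 11
Root (Min): min(11, 13, 10) = 10

10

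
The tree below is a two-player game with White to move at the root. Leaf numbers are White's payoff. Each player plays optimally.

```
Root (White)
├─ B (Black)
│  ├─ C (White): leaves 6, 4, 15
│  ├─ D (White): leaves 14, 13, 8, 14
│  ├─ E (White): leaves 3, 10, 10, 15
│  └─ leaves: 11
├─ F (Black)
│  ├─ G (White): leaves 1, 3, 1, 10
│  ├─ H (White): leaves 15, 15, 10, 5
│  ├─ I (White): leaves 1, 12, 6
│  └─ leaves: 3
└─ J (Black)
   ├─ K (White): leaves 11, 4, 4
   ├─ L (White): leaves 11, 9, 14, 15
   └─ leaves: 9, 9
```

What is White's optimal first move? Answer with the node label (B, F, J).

C (White): max(6, 4, 15) = 15
D (White): max(14, 13, 8, 14) = 14
E (White): max(3, 10, 10, 15) = 15
B (Black): min(15, 14, 15, 11) = 11
G (White): max(1, 3, 1, 10) = 10
H (White): max(15, 15, 10, 5) = 15
I (White): max(1, 12, 6) = 12
F (Black): min(10, 15, 12, 3) = 3
K (White): max(11, 4, 4) = 11
L (White): max(11, 9, 14, 15) = 15
J (Black): min(11, 15, 9, 9) = 9
Root (White): max(11, 3, 9) = 11
White picks the child with the highest value: B (value 11).

B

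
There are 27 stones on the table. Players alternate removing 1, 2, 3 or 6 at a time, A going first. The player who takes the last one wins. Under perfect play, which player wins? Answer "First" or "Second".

First

i:   0  1  2  3  4  5  6  7  8  9 10 11 12 13 14 15 16 17 18 19 20 21 22 23 24 25 26 27
     L  W  W  W  L  W  W  W  L  W  W  W  L  W  W  W  L  W  W  W  L  W  W  W  L  W  W  W
Position 27 is W, so the first player wins.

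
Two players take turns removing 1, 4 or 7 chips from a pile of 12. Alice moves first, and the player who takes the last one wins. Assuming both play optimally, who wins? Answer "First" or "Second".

First

i:   0  1  2  3  4  5  6  7  8  9 10 11 12
     L  W  L  W  W  L  W  W  L  W  L  W  W
Position 12 is W, so the first player wins.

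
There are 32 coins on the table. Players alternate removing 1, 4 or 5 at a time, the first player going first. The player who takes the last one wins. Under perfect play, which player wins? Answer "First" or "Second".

Second

W/L table (W = player to move can force a win):
i:   0  1  2  3  4  5  6  7  8  9 10 11 12 13 14 15 16 17 18 19 20 21 22 23 24 25 26 27 28 29 30 31 32
     L  W  L  W  W  W  W  W  L  W  L  W  W  W  W  W  L  W  L  W  W  W  W  W  L  W  L  W  W  W  W  W  L
Position 32 is L, so the second player wins.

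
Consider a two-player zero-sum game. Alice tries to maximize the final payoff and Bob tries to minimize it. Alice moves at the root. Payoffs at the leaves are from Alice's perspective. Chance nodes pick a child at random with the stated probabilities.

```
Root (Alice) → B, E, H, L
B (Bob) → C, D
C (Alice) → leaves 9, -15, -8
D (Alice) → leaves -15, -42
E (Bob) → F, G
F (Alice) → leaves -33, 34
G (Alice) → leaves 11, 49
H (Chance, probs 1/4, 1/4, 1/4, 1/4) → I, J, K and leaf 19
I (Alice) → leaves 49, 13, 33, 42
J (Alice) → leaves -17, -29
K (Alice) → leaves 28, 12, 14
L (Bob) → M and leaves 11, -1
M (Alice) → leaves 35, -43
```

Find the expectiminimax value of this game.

34

C (Alice): max(9, -15, -8) = 9
D (Alice): max(-15, -42) = -15
B (Bob): min(9, -15) = -15
F (Alice): max(-33, 34) = 34
G (Alice): max(11, 49) = 49
E (Bob): min(34, 49) = 34
I (Alice): max(49, 13, 33, 42) = 49
J (Alice): max(-17, -29) = -17
K (Alice): max(28, 12, 14) = 28
H (Chance): 1/4·49 + 1/4·-17 + 1/4·28 + 1/4·19 = 19.75
M (Alice): max(35, -43) = 35
L (Bob): min(35, 11, -1) = -1
Root (Alice): max(-15, 34, 19.75, -1) = 34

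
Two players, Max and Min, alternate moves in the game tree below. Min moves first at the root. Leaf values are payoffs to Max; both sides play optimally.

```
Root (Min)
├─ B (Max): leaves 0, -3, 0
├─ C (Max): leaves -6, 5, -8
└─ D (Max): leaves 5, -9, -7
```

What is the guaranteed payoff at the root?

0

B (Max): max(0, -3, 0) = 0
C (Max): max(-6, 5, -8) = 5
D (Max): max(5, -9, -7) = 5
Root (Min): min(0, 5, 5) = 0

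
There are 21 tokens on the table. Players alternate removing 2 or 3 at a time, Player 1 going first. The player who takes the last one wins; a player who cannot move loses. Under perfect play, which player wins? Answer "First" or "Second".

Mark each pile size as W (mover wins) or L (mover loses):
i:   0  1  2  3  4  5  6  7  8  9 10 11 12 13 14 15 16 17 18 19 20 21
     L  L  W  W  W  L  L  W  W  W  L  L  W  W  W  L  L  W  W  W  L  L
Position 21 is L, so the second player wins.

Second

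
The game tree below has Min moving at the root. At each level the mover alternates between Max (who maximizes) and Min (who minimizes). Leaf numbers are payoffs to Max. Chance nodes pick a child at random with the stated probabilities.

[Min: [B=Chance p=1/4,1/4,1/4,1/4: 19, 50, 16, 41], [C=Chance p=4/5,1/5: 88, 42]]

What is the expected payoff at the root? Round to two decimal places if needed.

B (Chance): 1/4·19 + 1/4·50 + 1/4·16 + 1/4·41 = 31.5
C (Chance): 4/5·88 + 1/5·42 = 78.8
Root (Min): min(31.5, 78.8) = 31.5

31.5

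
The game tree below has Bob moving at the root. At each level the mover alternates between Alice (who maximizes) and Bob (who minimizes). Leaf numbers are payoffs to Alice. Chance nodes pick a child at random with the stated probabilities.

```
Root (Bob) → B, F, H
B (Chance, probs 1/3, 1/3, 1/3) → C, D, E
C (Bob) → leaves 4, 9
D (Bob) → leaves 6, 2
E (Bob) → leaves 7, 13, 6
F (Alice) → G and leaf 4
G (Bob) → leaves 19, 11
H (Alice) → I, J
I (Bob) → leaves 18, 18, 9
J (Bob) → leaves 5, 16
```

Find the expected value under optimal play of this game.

4

C (Bob): min(4, 9) = 4
D (Bob): min(6, 2) = 2
E (Bob): min(7, 13, 6) = 6
B (Chance): 1/3·4 + 1/3·2 + 1/3·6 = 4
G (Bob): min(19, 11) = 11
F (Alice): max(11, 4) = 11
I (Bob): min(18, 18, 9) = 9
J (Bob): min(5, 16) = 5
H (Alice): max(9, 5) = 9
Root (Bob): min(4, 11, 9) = 4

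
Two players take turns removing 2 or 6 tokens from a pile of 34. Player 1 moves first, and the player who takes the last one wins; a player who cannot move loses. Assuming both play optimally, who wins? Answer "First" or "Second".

First

W/L table (W = player to move can force a win):
i:   0  1  2  3  4  5  6  7  8  9 10 11 12 13 14 15 16 17 18 19 20 21 22 23 24 25 26 27 28 29 30 31 32 33 34
     L  L  W  W  L  L  W  W  L  L  W  W  L  L  W  W  L  L  W  W  L  L  W  W  L  L  W  W  L  L  W  W  L  L  W
Position 34 is W, so the first player wins.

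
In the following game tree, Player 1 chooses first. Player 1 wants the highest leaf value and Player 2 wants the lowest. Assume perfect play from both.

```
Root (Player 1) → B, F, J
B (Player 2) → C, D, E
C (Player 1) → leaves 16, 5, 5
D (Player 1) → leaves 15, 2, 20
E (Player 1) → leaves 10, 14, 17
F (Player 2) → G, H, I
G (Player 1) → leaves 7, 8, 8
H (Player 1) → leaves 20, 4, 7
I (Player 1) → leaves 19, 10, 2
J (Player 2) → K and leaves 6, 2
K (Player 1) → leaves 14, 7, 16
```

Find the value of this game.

16

C (Player 1): max(16, 5, 5) = 16
D (Player 1): max(15, 2, 20) = 20
E (Player 1): max(10, 14, 17) = 17
B (Player 2): min(16, 20, 17) = 16
G (Player 1): max(7, 8, 8) = 8
H (Player 1): max(20, 4, 7) = 20
I (Player 1): max(19, 10, 2) = 19
F (Player 2): min(8, 20, 19) = 8
K (Player 1): max(14, 7, 16) = 16
J (Player 2): min(16, 6, 2) = 2
Root (Player 1): max(16, 8, 2) = 16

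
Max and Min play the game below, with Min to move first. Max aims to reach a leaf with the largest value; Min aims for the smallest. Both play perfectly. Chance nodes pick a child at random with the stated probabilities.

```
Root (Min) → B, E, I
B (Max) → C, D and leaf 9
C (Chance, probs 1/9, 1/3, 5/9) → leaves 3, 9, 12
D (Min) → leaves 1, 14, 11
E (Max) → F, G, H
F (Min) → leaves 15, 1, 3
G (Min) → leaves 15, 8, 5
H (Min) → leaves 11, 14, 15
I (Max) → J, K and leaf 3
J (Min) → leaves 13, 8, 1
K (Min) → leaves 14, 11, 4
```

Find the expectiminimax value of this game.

C (Chance): 1/9·3 + 1/3·9 + 5/9·12 = 10
D (Min): min(1, 14, 11) = 1
B (Max): max(10, 1, 9) = 10
F (Min): min(15, 1, 3) = 1
G (Min): min(15, 8, 5) = 5
H (Min): min(11, 14, 15) = 11
E (Max): max(1, 5, 11) = 11
J (Min): min(13, 8, 1) = 1
K (Min): min(14, 11, 4) = 4
I (Max): max(1, 4, 3) = 4
Root (Min): min(10, 11, 4) = 4

4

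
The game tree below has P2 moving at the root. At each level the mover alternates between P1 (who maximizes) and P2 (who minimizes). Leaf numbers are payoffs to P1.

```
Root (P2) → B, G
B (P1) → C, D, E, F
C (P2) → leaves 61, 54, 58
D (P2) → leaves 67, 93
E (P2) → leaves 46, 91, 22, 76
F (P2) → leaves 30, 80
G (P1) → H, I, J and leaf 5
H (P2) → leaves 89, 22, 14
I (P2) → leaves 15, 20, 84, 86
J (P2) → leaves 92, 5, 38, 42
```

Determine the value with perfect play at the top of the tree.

C (P2): min(61, 54, 58) = 54
D (P2): min(67, 93) = 67
E (P2): min(46, 91, 22, 76) = 22
F (P2): min(30, 80) = 30
B (P1): max(54, 67, 22, 30) = 67
H (P2): min(89, 22, 14) = 14
I (P2): min(15, 20, 84, 86) = 15
J (P2): min(92, 5, 38, 42) = 5
G (P1): max(14, 15, 5, 5) = 15
Root (P2): min(67, 15) = 15

15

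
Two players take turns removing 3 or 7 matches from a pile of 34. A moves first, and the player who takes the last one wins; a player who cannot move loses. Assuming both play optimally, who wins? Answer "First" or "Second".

First

i:   0  1  2  3  4  5  6  7  8  9 10 11 12 13 14 15 16 17 18 19 20 21 22 23 24 25 26 27 28 29 30 31 32 33 34
     L  L  L  W  W  W  L  W  W  W  L  L  L  W  W  W  L  W  W  W  L  L  L  W  W  W  L  W  W  W  L  L  L  W  W
Position 34 is W, so the first player wins.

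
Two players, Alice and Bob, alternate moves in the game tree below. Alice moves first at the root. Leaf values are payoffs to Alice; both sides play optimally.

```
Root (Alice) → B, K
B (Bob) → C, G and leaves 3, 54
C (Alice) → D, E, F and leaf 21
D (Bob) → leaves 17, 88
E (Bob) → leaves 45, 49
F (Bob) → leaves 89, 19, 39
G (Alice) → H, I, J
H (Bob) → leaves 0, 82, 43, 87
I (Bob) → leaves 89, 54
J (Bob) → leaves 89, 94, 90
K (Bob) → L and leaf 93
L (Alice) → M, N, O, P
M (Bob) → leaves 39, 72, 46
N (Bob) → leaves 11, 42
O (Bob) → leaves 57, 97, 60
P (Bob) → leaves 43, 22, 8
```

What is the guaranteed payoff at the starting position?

57

D (Bob): min(17, 88) = 17
E (Bob): min(45, 49) = 45
F (Bob): min(89, 19, 39) = 19
C (Alice): max(17, 45, 19, 21) = 45
H (Bob): min(0, 82, 43, 87) = 0
I (Bob): min(89, 54) = 54
J (Bob): min(89, 94, 90) = 89
G (Alice): max(0, 54, 89) = 89
B (Bob): min(45, 89, 3, 54) = 3
M (Bob): min(39, 72, 46) = 39
N (Bob): min(11, 42) = 11
O (Bob): min(57, 97, 60) = 57
P (Bob): min(43, 22, 8) = 8
L (Alice): max(39, 11, 57, 8) = 57
K (Bob): min(57, 93) = 57
Root (Alice): max(3, 57) = 57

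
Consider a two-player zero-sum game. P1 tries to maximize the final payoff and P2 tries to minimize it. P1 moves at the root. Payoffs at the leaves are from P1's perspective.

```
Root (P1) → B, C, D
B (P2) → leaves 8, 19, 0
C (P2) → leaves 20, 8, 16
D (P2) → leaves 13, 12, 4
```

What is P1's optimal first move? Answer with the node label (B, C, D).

B (P2): min(8, 19, 0) = 0
C (P2): min(20, 8, 16) = 8
D (P2): min(13, 12, 4) = 4
Root (P1): max(0, 8, 4) = 8
P1 picks the child with the highest value: C (value 8).

C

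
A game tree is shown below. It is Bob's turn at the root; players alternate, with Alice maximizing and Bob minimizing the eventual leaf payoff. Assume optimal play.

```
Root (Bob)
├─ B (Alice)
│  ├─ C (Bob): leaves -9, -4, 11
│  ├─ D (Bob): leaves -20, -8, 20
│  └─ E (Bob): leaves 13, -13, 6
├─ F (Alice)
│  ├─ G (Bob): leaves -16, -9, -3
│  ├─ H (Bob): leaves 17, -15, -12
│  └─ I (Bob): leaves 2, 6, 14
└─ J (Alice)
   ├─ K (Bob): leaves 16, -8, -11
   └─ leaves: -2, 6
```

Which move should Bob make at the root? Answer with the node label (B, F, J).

B

C (Bob): min(-9, -4, 11) = -9
D (Bob): min(-20, -8, 20) = -20
E (Bob): min(13, -13, 6) = -13
B (Alice): max(-9, -20, -13) = -9
G (Bob): min(-16, -9, -3) = -16
H (Bob): min(17, -15, -12) = -15
I (Bob): min(2, 6, 14) = 2
F (Alice): max(-16, -15, 2) = 2
K (Bob): min(16, -8, -11) = -11
J (Alice): max(-11, -2, 6) = 6
Root (Bob): min(-9, 2, 6) = -9
Bob picks the child with the lowest value: B (value -9).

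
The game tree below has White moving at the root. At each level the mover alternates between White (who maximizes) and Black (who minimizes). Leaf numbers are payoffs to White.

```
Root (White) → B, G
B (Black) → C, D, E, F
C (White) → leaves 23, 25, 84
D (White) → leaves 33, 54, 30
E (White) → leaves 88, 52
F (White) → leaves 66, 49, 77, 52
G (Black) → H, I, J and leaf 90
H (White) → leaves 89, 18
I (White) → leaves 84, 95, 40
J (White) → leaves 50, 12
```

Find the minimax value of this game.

C (White): max(23, 25, 84) = 84
D (White): max(33, 54, 30) = 54
E (White): max(88, 52) = 88
F (White): max(66, 49, 77, 52) = 77
B (Black): min(84, 54, 88, 77) = 54
H (White): max(89, 18) = 89
I (White): max(84, 95, 40) = 95
J (White): max(50, 12) = 50
G (Black): min(89, 95, 50, 90) = 50
Root (White): max(54, 50) = 54

54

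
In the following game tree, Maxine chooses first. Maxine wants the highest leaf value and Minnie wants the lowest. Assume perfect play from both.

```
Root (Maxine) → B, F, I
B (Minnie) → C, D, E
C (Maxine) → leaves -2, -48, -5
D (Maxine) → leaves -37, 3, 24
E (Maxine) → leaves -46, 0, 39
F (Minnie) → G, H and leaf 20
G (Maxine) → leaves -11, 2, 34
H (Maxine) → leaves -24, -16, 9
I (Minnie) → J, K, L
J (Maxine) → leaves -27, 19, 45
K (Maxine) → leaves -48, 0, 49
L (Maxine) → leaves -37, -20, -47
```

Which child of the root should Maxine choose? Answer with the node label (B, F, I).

C (Maxine): max(-2, -48, -5) = -2
D (Maxine): max(-37, 3, 24) = 24
E (Maxine): max(-46, 0, 39) = 39
B (Minnie): min(-2, 24, 39) = -2
G (Maxine): max(-11, 2, 34) = 34
H (Maxine): max(-24, -16, 9) = 9
F (Minnie): min(34, 9, 20) = 9
J (Maxine): max(-27, 19, 45) = 45
K (Maxine): max(-48, 0, 49) = 49
L (Maxine): max(-37, -20, -47) = -20
I (Minnie): min(45, 49, -20) = -20
Root (Maxine): max(-2, 9, -20) = 9
Maxine picks the child with the highest value: F (value 9).

F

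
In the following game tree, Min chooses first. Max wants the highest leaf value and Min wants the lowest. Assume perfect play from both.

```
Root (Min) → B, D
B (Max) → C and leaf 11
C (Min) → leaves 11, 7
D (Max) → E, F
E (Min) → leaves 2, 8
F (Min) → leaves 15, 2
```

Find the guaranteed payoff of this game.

2

C (Min): min(11, 7) = 7
B (Max): max(7, 11) = 11
E (Min): min(2, 8) = 2
F (Min): min(15, 2) = 2
D (Max): max(2, 2) = 2
Root (Min): min(11, 2) = 2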